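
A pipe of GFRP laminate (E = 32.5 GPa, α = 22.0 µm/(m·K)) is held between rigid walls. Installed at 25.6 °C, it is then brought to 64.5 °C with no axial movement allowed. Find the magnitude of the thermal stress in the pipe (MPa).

ΔT = 38.90 K. Constrained thermal stress σ = E·α·ΔT = 32.50×10³ MPa × 22.0×10⁻⁶ × 38.90 = 27.8 MPa (compressive).

27.8 MPa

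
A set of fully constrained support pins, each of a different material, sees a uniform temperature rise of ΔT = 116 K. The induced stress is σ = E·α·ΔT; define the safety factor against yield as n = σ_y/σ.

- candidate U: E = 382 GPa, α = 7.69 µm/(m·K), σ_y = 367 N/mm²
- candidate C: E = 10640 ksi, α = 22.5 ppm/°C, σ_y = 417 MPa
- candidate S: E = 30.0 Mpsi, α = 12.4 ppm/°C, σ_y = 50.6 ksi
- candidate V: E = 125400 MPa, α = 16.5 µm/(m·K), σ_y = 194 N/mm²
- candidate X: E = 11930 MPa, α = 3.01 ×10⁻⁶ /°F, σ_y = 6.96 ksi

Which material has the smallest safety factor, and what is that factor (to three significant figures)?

Converting E to GPa, α to ×10⁻⁶/K, σ_y to MPa, then σ and n for each:
  candidate U: E = 382.0, α = 7.69, σ_y = 367.0 → σ = 341 MPa, n = 1.08
  candidate C: E = 73.36, α = 22.5, σ_y = 417.0 → σ = 191 MPa, n = 2.18
  candidate S: E = 206.8, α = 12.4, σ_y = 348.9 → σ = 298 MPa, n = 1.17
  candidate V: E = 125.4, α = 16.5, σ_y = 194.0 → σ = 240 MPa, n = 0.808
  candidate X: E = 11.93, α = 5.42, σ_y = 47.99 → σ = 7.50 MPa, n = 6.40
Candidate V has the lowest safety factor, n = 0.808.

candidate V, n = 0.808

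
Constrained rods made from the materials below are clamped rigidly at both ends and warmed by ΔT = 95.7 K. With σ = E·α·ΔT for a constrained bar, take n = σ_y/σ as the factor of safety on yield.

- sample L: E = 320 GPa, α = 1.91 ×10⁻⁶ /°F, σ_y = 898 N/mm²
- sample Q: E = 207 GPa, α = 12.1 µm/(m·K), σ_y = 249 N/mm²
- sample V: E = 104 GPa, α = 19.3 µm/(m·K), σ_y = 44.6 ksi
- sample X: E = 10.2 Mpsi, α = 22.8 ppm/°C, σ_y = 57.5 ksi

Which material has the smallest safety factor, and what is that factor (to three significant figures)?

With everything in SI (GPa, ×10⁻⁶/K, MPa):
  sample L: E = 320.0, α = 3.44, σ_y = 898.0 → σ = 105 MPa, n = 8.53
  sample Q: E = 207.0, α = 12.1, σ_y = 249.0 → σ = 240 MPa, n = 1.04
  sample V: E = 104.0, α = 19.3, σ_y = 307.5 → σ = 192 MPa, n = 1.60
  sample X: E = 70.33, α = 22.8, σ_y = 396.4 → σ = 153 MPa, n = 2.58
The minimum is sample Q at n = 1.04.

sample Q, n = 1.04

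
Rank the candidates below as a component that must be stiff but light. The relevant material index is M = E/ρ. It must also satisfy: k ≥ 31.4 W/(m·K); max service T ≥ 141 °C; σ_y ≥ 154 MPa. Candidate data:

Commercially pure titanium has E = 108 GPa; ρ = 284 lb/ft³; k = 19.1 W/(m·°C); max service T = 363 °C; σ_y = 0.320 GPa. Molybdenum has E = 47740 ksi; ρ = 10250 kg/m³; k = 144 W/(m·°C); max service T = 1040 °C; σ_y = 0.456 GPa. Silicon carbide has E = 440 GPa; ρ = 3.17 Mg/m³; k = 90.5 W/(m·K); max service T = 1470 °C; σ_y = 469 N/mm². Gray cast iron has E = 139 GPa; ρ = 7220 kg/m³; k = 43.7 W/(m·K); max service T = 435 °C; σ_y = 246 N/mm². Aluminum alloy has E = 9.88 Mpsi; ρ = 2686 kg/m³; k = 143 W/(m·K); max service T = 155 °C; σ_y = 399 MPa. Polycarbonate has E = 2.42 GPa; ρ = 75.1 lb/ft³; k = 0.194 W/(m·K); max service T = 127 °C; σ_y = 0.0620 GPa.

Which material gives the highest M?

silicon carbide

Screen on constraints: k ≥ 31.4 W/(m·K); max service T ≥ 141 °C; σ_y ≥ 154 MPa. Survivors: molybdenum, silicon carbide, gray cast iron, aluminum alloy.
Putting every candidate on a common basis:
  molybdenum: E = 329.2 GPa, ρ = 10250 kg/m³
  silicon carbide: E = 440.0 GPa, ρ = 3170 kg/m³
  gray cast iron: E = 139.0 GPa, ρ = 7220 kg/m³
  aluminum alloy: E = 68.12 GPa, ρ = 2686 kg/m³
  silicon carbide: M = 139 MN·m/kg
  molybdenum: M = 32.1 MN·m/kg
  aluminum alloy: M = 25.4 MN·m/kg
  gray cast iron: M = 19.3 MN·m/kg
Highest index: silicon carbide.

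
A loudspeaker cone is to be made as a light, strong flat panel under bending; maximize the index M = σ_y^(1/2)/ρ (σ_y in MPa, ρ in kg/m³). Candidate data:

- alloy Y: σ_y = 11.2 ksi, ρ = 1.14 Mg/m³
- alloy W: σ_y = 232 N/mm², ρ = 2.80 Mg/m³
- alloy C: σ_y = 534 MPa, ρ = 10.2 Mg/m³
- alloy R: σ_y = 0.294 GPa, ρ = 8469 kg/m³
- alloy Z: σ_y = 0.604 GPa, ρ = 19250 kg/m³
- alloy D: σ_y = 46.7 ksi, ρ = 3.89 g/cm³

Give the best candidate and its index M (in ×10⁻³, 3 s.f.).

After converting to SI:
  alloy Y: σ_y = 77.22 MPa, ρ = 1140 kg/m³
  alloy W: σ_y = 232.0 MPa, ρ = 2800 kg/m³
  alloy C: σ_y = 534.0 MPa, ρ = 10200 kg/m³
  alloy R: σ_y = 294.0 MPa, ρ = 8469 kg/m³
  alloy Z: σ_y = 604.0 MPa, ρ = 19250 kg/m³
  alloy D: σ_y = 322.0 MPa, ρ = 3890 kg/m³
  alloy Y: M = 7.71×10⁻³
  alloy W: M = 5.44×10⁻³
  alloy D: M = 4.61×10⁻³
  alloy C: M = 2.27×10⁻³
  alloy R: M = 2.02×10⁻³
  alloy Z: M = 1.28×10⁻³
Alloy Y has the largest M.

alloy Y, M = 7.71×10⁻³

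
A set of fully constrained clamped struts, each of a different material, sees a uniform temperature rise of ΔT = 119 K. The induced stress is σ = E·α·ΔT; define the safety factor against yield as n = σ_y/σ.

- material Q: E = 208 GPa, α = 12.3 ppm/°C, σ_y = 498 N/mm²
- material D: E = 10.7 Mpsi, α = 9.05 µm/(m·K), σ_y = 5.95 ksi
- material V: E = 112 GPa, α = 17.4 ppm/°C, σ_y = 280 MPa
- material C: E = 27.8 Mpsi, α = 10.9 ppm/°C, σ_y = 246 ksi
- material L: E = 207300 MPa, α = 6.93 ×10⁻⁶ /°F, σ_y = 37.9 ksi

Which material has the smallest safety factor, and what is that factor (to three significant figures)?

material D, n = 0.516

Converting E to GPa, α to ×10⁻⁶/K, σ_y to MPa, then σ and n for each:
  material Q: E = 208.0, α = 12.3, σ_y = 498.0 → σ = 304 MPa, n = 1.64
  material D: E = 73.77, α = 9.05, σ_y = 41.02 → σ = 79.5 MPa, n = 0.516
  material V: E = 112.0, α = 17.4, σ_y = 280.0 → σ = 232 MPa, n = 1.21
  material C: E = 191.7, α = 10.9, σ_y = 1696 → σ = 249 MPa, n = 6.82
  material L: E = 207.3, α = 12.5, σ_y = 261.3 → σ = 308 MPa, n = 0.849
Material D has the lowest safety factor, n = 0.516.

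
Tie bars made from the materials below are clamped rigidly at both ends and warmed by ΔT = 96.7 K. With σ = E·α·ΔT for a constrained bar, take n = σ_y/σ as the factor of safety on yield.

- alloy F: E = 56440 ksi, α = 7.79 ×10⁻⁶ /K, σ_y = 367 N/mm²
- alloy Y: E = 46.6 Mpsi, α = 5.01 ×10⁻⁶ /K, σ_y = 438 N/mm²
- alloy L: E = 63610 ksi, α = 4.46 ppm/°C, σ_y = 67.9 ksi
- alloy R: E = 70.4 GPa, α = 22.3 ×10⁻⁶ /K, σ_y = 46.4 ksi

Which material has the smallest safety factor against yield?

In consistent units (E in GPa, α in ×10⁻⁶/K, σ_y in MPa):
  alloy F: E = 389.1, α = 7.79, σ_y = 367.0 → σ = 293 MPa, n = 1.25
  alloy Y: E = 321.3, α = 5.01, σ_y = 438.0 → σ = 156 MPa, n = 2.81
  alloy L: E = 438.6, α = 4.46, σ_y = 468.2 → σ = 189 MPa, n = 2.48
  alloy R: E = 70.40, α = 22.3, σ_y = 319.9 → σ = 152 MPa, n = 2.11
Smallest n: alloy F with n = 1.25.

alloy F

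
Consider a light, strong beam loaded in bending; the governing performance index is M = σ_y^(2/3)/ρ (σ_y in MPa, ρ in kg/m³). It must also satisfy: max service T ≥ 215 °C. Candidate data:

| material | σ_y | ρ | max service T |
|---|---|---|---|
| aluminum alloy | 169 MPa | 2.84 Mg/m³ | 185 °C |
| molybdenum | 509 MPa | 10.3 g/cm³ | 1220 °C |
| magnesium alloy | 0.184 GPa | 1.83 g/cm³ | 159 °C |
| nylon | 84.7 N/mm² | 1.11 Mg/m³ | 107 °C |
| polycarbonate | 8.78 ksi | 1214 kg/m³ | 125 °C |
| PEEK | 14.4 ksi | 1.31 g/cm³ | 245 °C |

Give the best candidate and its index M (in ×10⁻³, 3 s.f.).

Screen on constraints: max service T ≥ 215 °C. Survivors: molybdenum, PEEK.
Normalizing units and computing the index:
  molybdenum: σ_y = 509.0 MPa, ρ = 10300 kg/m³
  PEEK: σ_y = 99.28 MPa, ρ = 1310 kg/m³
  PEEK: M = 16.4×10⁻³
  molybdenum: M = 6.19×10⁻³
The maximum is for PEEK.

PEEK, M = 16.4×10⁻³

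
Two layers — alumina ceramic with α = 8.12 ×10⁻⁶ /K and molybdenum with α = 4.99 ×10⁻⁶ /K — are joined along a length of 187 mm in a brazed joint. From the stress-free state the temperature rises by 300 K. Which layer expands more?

α(alumina ceramic) = 8.12×10⁻⁶/K vs α(molybdenum) = 4.99×10⁻⁶/K.
Higher α expands more for the same ΔT: alumina ceramic.

alumina ceramic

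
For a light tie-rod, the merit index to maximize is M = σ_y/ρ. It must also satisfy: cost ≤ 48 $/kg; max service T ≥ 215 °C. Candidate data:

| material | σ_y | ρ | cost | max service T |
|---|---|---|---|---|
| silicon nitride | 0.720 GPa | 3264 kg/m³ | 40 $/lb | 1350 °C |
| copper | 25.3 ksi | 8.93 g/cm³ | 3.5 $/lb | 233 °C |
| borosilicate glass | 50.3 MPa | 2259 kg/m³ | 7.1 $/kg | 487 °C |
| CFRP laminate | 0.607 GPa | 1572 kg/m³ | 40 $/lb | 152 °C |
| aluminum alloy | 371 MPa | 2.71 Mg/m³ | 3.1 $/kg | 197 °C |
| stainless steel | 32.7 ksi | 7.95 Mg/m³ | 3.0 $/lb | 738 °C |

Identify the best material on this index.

Screen on constraints: cost ≤ 48 $/kg; max service T ≥ 215 °C. Survivors: copper, borosilicate glass, stainless steel.
Normalizing units and computing the index:
  copper: σ_y = 174.4 MPa, ρ = 8930 kg/m³
  borosilicate glass: σ_y = 50.30 MPa, ρ = 2259 kg/m³
  stainless steel: σ_y = 225.5 MPa, ρ = 7950 kg/m³
  stainless steel: M = 28.4 kN·m/kg
  borosilicate glass: M = 22.3 kN·m/kg
  copper: M = 19.5 kN·m/kg
Stainless steel ranks first.

stainless steel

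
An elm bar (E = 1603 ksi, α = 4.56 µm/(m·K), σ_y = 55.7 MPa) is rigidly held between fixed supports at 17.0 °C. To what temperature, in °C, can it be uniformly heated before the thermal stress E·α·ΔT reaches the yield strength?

1120 °C

E = 1603 ksi = 11.05 GPa.
E·α·ΔT = 55.70 MPa ⇒ ΔT = 55.70 / (11.05×10³ × 4.56×10⁻⁶) = 1105 K.
T = 17.0 + 1105 = 1122 °C.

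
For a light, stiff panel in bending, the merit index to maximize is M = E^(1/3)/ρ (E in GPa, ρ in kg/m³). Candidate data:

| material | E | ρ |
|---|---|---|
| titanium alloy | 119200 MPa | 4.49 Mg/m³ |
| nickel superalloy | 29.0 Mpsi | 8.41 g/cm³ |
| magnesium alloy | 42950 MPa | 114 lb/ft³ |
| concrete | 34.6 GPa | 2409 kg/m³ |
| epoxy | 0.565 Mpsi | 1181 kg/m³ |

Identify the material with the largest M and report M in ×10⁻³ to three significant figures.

magnesium alloy, M = 1.92×10⁻³

Convert each candidate to consistent units, then evaluate M:
  titanium alloy: E = 119.2 GPa, ρ = 4490 kg/m³
  nickel superalloy: E = 199.9 GPa, ρ = 8410 kg/m³
  magnesium alloy: E = 42.95 GPa, ρ = 1826 kg/m³
  concrete: E = 34.60 GPa, ρ = 2409 kg/m³
  epoxy: E = 3.896 GPa, ρ = 1181 kg/m³
  magnesium alloy: M = 1.92×10⁻³
  concrete: M = 1.35×10⁻³
  epoxy: M = 1.33×10⁻³
  titanium alloy: M = 1.10×10⁻³
  nickel superalloy: M = 0.695×10⁻³
The maximum is for magnesium alloy.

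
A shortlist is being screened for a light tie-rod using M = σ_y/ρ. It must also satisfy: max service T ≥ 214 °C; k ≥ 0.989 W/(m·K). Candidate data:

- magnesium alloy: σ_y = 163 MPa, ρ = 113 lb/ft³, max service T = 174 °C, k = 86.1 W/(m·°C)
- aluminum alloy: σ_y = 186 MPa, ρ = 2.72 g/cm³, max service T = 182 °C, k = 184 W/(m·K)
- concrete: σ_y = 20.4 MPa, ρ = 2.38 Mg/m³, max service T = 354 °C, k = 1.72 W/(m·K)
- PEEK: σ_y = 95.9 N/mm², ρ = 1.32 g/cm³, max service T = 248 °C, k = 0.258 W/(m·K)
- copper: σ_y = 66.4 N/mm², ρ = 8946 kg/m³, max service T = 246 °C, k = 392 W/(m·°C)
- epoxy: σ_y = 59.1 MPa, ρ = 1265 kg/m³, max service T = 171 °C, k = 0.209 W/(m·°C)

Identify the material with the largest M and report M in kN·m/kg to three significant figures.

concrete, M = 8.57 kN·m/kg

Screen on constraints: max service T ≥ 214 °C; k ≥ 0.989 W/(m·K). Survivors: concrete, copper.
Putting every candidate on a common basis:
  concrete: σ_y = 20.40 MPa, ρ = 2380 kg/m³
  copper: σ_y = 66.40 MPa, ρ = 8946 kg/m³
  concrete: M = 8.57 kN·m/kg
  copper: M = 7.42 kN·m/kg
The maximum is for concrete.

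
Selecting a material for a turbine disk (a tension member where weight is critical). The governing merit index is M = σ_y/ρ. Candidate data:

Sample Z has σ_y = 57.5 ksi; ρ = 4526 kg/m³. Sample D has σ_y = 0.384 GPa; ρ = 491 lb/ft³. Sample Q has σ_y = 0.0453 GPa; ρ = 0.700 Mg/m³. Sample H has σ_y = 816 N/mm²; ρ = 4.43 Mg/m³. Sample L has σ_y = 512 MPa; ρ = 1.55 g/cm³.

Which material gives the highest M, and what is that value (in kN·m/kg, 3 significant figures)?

Normalizing units and computing the index:
  sample Z: σ_y = 396.4 MPa, ρ = 4526 kg/m³
  sample D: σ_y = 384.0 MPa, ρ = 7865 kg/m³
  sample Q: σ_y = 45.30 MPa, ρ = 700.0 kg/m³
  sample H: σ_y = 816.0 MPa, ρ = 4430 kg/m³
  sample L: σ_y = 512.0 MPa, ρ = 1550 kg/m³
  sample L: M = 330 kN·m/kg
  sample H: M = 184 kN·m/kg
  sample Z: M = 87.6 kN·m/kg
  sample Q: M = 64.7 kN·m/kg
  sample D: M = 48.8 kN·m/kg
Highest index: sample L.

sample L, M = 330 kN·m/kg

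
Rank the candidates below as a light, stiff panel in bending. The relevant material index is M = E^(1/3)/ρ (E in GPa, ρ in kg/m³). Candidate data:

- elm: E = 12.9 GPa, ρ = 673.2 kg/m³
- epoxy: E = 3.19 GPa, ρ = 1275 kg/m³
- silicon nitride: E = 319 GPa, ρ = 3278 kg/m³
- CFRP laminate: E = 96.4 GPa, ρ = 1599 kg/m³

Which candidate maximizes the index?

elm

Computing M directly (units already consistent):
  elm: M = 3.48×10⁻³
  CFRP laminate: M = 2.87×10⁻³
  silicon nitride: M = 2.08×10⁻³
  epoxy: M = 1.15×10⁻³
Highest index: elm.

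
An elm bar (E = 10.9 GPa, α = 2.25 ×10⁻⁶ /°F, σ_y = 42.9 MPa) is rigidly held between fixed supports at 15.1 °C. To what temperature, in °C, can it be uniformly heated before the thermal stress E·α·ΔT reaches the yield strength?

987 °C

α = 2.25×10⁻⁶/°F × 9/5 = 4.05×10⁻⁶/K.
E·α·ΔT = 42.90 MPa ⇒ ΔT = 42.90 / (10.90×10³ × 4.05×10⁻⁶) = 971.8 K.
T = 15.1 + 971.8 = 986.9 °C.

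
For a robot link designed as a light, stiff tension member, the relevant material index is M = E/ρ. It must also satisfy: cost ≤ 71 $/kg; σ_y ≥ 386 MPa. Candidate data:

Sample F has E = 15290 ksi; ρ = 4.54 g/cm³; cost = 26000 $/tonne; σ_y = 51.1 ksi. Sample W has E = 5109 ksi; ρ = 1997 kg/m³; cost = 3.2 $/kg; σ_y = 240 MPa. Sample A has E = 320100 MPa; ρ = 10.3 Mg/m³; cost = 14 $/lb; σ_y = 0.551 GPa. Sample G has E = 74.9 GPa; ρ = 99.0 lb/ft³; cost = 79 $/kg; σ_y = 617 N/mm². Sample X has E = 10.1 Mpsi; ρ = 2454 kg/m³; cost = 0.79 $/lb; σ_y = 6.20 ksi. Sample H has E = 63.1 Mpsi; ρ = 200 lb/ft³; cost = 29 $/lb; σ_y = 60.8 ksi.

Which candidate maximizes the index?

Screen on constraints: cost ≤ 71 $/kg; σ_y ≥ 386 MPa. Survivors: sample A, sample H.
Convert each candidate to consistent units, then evaluate M:
  sample A: E = 320.1 GPa, ρ = 10300 kg/m³
  sample H: E = 435.1 GPa, ρ = 3204 kg/m³
  sample H: M = 136 MN·m/kg
  sample A: M = 31.1 MN·m/kg
Sample H has the largest M.

sample H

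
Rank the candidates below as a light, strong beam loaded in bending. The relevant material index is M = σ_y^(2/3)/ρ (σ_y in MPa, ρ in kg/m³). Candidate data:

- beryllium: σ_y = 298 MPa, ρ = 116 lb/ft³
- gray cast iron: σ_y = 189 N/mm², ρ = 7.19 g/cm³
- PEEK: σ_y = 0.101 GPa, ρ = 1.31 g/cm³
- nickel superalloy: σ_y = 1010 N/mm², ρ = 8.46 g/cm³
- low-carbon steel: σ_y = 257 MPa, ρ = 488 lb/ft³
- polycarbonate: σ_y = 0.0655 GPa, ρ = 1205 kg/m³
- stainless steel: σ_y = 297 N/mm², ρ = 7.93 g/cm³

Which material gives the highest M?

Putting every candidate on a common basis:
  beryllium: σ_y = 298.0 MPa, ρ = 1858 kg/m³
  gray cast iron: σ_y = 189.0 MPa, ρ = 7190 kg/m³
  PEEK: σ_y = 101.0 MPa, ρ = 1310 kg/m³
  nickel superalloy: σ_y = 1010 MPa, ρ = 8460 kg/m³
  low-carbon steel: σ_y = 257.0 MPa, ρ = 7817 kg/m³
  polycarbonate: σ_y = 65.50 MPa, ρ = 1205 kg/m³
  stainless steel: σ_y = 297.0 MPa, ρ = 7930 kg/m³
  beryllium: M = 24.0×10⁻³
  PEEK: M = 16.6×10⁻³
  polycarbonate: M = 13.5×10⁻³
  nickel superalloy: M = 11.9×10⁻³
  stainless steel: M = 5.61×10⁻³
  low-carbon steel: M = 5.17×10⁻³
  gray cast iron: M = 4.58×10⁻³
Highest index: beryllium.

beryllium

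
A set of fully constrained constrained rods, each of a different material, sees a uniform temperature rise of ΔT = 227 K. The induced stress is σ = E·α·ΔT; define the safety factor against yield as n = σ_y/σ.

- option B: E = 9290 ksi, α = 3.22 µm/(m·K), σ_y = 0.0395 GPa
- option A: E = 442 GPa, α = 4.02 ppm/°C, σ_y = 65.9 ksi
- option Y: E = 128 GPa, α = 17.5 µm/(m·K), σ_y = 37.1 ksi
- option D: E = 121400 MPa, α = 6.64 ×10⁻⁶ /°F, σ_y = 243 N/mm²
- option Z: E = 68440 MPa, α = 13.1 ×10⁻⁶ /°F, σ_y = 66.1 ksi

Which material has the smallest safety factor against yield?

option Y

Per material, after unit conversion:
  option B: E = 64.05, α = 3.22, σ_y = 39.50 → σ = 46.8 MPa, n = 0.844
  option A: E = 442.0, α = 4.02, σ_y = 454.4 → σ = 403 MPa, n = 1.13
  option Y: E = 128.0, α = 17.5, σ_y = 255.8 → σ = 508 MPa, n = 0.503
  option D: E = 121.4, α = 12.0, σ_y = 243.0 → σ = 329 MPa, n = 0.738
  option Z: E = 68.44, α = 23.6, σ_y = 455.7 → σ = 366 MPa, n = 1.24
Option Y has the lowest safety factor, n = 0.503.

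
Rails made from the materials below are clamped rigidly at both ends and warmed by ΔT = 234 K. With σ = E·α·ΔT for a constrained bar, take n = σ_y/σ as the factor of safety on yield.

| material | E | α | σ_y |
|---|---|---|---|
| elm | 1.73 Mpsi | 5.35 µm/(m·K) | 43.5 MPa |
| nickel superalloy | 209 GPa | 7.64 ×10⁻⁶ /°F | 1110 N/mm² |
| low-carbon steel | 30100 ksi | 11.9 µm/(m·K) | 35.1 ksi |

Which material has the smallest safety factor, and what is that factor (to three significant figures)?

low-carbon steel, n = 0.419

With everything in SI (GPa, ×10⁻⁶/K, MPa):
  elm: E = 11.93, α = 5.35, σ_y = 43.50 → σ = 14.9 MPa, n = 2.91
  nickel superalloy: E = 209.0, α = 13.8, σ_y = 1110 → σ = 673 MPa, n = 1.65
  low-carbon steel: E = 207.5, α = 11.9, σ_y = 242.0 → σ = 578 MPa, n = 0.419
Low-carbon steel has the lowest safety factor, n = 0.419.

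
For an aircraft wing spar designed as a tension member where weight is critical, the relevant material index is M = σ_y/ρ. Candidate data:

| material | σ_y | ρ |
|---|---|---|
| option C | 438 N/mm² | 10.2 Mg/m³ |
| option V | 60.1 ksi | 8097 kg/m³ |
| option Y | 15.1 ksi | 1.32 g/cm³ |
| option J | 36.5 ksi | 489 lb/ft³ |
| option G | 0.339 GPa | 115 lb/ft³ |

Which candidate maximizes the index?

option G

After converting to SI:
  option C: σ_y = 438.0 MPa, ρ = 10200 kg/m³
  option V: σ_y = 414.4 MPa, ρ = 8097 kg/m³
  option Y: σ_y = 104.1 MPa, ρ = 1320 kg/m³
  option J: σ_y = 251.7 MPa, ρ = 7833 kg/m³
  option G: σ_y = 339.0 MPa, ρ = 1842 kg/m³
  option G: M = 184 kN·m/kg
  option Y: M = 78.9 kN·m/kg
  option V: M = 51.2 kN·m/kg
  option C: M = 42.9 kN·m/kg
  option J: M = 32.1 kN·m/kg
The maximum is for option G.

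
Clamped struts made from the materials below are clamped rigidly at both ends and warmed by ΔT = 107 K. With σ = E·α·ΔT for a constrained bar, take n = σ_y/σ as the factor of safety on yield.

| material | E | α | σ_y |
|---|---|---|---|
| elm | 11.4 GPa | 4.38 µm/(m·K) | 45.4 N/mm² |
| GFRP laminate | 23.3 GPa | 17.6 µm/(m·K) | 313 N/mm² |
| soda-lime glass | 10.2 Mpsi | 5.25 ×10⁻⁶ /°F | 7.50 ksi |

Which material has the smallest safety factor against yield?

soda-lime glass

Converting E to GPa, α to ×10⁻⁶/K, σ_y to MPa, then σ and n for each:
  elm: E = 11.40, α = 4.38, σ_y = 45.40 → σ = 5.34 MPa, n = 8.50
  GFRP laminate: E = 23.30, α = 17.6, σ_y = 313.0 → σ = 43.9 MPa, n = 7.13
  soda-lime glass: E = 70.33, α = 9.45, σ_y = 51.71 → σ = 71.1 MPa, n = 0.727
Soda-lime glass has the lowest safety factor, n = 0.727.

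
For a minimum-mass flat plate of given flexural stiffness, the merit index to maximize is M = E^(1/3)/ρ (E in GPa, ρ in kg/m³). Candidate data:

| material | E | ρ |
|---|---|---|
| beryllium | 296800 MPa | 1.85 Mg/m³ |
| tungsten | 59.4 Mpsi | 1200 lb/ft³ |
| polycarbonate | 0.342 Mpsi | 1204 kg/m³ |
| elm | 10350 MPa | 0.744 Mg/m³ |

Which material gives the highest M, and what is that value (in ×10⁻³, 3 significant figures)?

beryllium, M = 3.61×10⁻³

After converting to SI:
  beryllium: E = 296.8 GPa, ρ = 1850 kg/m³
  tungsten: E = 409.5 GPa, ρ = 19220 kg/m³
  polycarbonate: E = 2.358 GPa, ρ = 1204 kg/m³
  elm: E = 10.35 GPa, ρ = 744.0 kg/m³
  beryllium: M = 3.61×10⁻³
  elm: M = 2.93×10⁻³
  polycarbonate: M = 1.11×10⁻³
  tungsten: M = 0.386×10⁻³
Beryllium has the largest M.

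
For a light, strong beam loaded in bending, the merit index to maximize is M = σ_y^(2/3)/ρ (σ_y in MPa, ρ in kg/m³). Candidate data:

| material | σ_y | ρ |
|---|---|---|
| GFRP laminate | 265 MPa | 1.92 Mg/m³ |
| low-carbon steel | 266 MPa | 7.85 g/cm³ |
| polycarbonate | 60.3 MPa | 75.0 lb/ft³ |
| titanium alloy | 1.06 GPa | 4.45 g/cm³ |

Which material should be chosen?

In SI units:
  GFRP laminate: σ_y = 265.0 MPa, ρ = 1920 kg/m³
  low-carbon steel: σ_y = 266.0 MPa, ρ = 7850 kg/m³
  polycarbonate: σ_y = 60.30 MPa, ρ = 1201 kg/m³
  titanium alloy: σ_y = 1060 MPa, ρ = 4450 kg/m³
  titanium alloy: M = 23.4×10⁻³
  GFRP laminate: M = 21.5×10⁻³
  polycarbonate: M = 12.8×10⁻³
  low-carbon steel: M = 5.27×10⁻³
Highest index: titanium alloy.

titanium alloy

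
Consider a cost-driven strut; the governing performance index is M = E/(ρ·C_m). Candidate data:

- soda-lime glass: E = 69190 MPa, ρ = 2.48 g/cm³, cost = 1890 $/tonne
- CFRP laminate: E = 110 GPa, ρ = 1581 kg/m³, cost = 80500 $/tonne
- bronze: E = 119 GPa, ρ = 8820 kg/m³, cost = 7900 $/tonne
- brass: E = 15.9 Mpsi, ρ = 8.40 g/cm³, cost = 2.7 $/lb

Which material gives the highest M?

Normalizing units and computing the index:
  soda-lime glass: E = 69.19 GPa, ρ = 2480 kg/m³, cost = 1.890 $/kg
  CFRP laminate: E = 110.0 GPa, ρ = 1581 kg/m³, cost = 80.50 $/kg
  bronze: E = 119.0 GPa, ρ = 8820 kg/m³, cost = 7.900 $/kg
  brass: E = 109.6 GPa, ρ = 8400 kg/m³, cost = 5.952 $/kg
  soda-lime glass: M = 14.8 MN·m per $
  brass: M = 2.19 MN·m per $
  bronze: M = 1.71 MN·m per $
  CFRP laminate: M = 0.864 MN·m per $
Soda-lime glass ranks first.

soda-lime glass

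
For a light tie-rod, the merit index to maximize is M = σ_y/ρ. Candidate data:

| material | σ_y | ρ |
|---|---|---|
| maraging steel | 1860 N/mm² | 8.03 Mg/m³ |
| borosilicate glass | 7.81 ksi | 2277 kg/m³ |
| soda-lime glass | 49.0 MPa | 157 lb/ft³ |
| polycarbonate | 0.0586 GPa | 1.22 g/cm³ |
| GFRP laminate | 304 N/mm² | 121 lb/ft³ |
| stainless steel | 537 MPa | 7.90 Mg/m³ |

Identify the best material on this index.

After converting to SI:
  maraging steel: σ_y = 1860 MPa, ρ = 8030 kg/m³
  borosilicate glass: σ_y = 53.85 MPa, ρ = 2277 kg/m³
  soda-lime glass: σ_y = 49.00 MPa, ρ = 2515 kg/m³
  polycarbonate: σ_y = 58.60 MPa, ρ = 1220 kg/m³
  GFRP laminate: σ_y = 304.0 MPa, ρ = 1938 kg/m³
  stainless steel: σ_y = 537.0 MPa, ρ = 7900 kg/m³
  maraging steel: M = 232 kN·m/kg
  GFRP laminate: M = 157 kN·m/kg
  stainless steel: M = 68.0 kN·m/kg
  polycarbonate: M = 48.0 kN·m/kg
  borosilicate glass: M = 23.6 kN·m/kg
  soda-lime glass: M = 19.5 kN·m/kg
The maximum is for maraging steel.

maraging steel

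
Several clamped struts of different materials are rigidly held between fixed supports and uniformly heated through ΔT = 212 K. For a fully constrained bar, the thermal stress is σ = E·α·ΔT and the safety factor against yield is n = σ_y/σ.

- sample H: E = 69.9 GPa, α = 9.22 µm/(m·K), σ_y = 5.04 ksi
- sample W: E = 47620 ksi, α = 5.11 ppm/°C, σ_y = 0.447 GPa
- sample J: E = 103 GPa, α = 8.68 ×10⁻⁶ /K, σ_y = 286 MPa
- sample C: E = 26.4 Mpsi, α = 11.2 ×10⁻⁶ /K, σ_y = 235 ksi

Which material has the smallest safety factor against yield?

Converting E to GPa, α to ×10⁻⁶/K, σ_y to MPa, then σ and n for each:
  sample H: E = 69.90, α = 9.22, σ_y = 34.75 → σ = 137 MPa, n = 0.254
  sample W: E = 328.3, α = 5.11, σ_y = 447.0 → σ = 356 MPa, n = 1.26
  sample J: E = 103.0, α = 8.68, σ_y = 286.0 → σ = 190 MPa, n = 1.51
  sample C: E = 182.0, α = 11.2, σ_y = 1620 → σ = 432 MPa, n = 3.75
The minimum is sample H at n = 0.254.

sample H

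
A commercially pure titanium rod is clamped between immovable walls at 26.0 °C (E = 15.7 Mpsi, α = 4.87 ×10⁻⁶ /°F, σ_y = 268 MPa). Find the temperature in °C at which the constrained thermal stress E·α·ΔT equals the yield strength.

308 °C

E = 15.7 Mpsi = 108.2 GPa.
α = 4.87×10⁻⁶/°F × 9/5 = 8.77×10⁻⁶/K.
E·α·ΔT = 268.0 MPa ⇒ ΔT = 268.0 / (108.2×10³ × 8.77×10⁻⁶) = 282.4 K.
T = 26.0 + 282.4 = 308.4 °C.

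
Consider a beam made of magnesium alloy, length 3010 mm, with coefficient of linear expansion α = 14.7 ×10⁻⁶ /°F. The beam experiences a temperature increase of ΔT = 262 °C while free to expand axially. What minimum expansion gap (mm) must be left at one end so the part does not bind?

20.9 mm

Convert α: 14.7×10⁻⁶/°F × (9/5) = 26.5×10⁻⁶/K.
ΔL = α·L₀·ΔT = 26.5×10⁻⁶ × 3010 mm × 262.0 K = 20.9 mm.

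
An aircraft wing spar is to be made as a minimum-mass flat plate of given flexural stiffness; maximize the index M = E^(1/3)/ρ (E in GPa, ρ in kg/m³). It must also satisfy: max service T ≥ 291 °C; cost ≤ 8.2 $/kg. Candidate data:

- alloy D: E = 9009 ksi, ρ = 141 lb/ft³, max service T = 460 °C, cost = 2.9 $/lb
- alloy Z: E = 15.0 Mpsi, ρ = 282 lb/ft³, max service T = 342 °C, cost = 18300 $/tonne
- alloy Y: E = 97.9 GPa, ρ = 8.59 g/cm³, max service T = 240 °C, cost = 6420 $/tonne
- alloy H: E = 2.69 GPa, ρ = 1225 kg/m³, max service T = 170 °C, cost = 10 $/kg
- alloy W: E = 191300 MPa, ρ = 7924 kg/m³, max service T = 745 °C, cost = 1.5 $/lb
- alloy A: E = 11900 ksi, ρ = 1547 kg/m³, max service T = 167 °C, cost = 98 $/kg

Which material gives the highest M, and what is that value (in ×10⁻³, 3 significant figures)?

alloy D, M = 1.75×10⁻³

Screen on constraints: max service T ≥ 291 °C; cost ≤ 8.2 $/kg. Survivors: alloy D, alloy W.
In SI units:
  alloy D: E = 62.11 GPa, ρ = 2259 kg/m³
  alloy W: E = 191.3 GPa, ρ = 7924 kg/m³
  alloy D: M = 1.75×10⁻³
  alloy W: M = 0.727×10⁻³
Alloy D has the largest M.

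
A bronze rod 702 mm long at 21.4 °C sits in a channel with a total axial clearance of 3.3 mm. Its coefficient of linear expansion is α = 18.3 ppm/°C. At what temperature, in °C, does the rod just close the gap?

α·L₀·ΔT = 3.3 mm ⇒ ΔT = 3.3 / (18.3×10⁻⁶ × 702.0) = 256.9 K.
T = 21.4 + 256.9 = 278.3 °C.

278 °C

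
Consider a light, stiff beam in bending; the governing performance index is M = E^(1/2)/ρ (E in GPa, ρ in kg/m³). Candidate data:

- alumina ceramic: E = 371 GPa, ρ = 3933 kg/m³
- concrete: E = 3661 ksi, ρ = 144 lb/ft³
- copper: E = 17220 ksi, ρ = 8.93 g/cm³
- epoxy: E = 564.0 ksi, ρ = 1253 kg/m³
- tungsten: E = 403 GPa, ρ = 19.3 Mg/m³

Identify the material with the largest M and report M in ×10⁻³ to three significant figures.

Convert each candidate to consistent units, then evaluate M:
  alumina ceramic: E = 371.0 GPa, ρ = 3933 kg/m³
  concrete: E = 25.24 GPa, ρ = 2307 kg/m³
  copper: E = 118.7 GPa, ρ = 8930 kg/m³
  epoxy: E = 3.889 GPa, ρ = 1253 kg/m³
  tungsten: E = 403.0 GPa, ρ = 19300 kg/m³
  alumina ceramic: M = 4.90×10⁻³
  concrete: M = 2.18×10⁻³
  epoxy: M = 1.57×10⁻³
  copper: M = 1.22×10⁻³
  tungsten: M = 1.04×10⁻³
Alumina ceramic has the largest M.

alumina ceramic, M = 4.90×10⁻³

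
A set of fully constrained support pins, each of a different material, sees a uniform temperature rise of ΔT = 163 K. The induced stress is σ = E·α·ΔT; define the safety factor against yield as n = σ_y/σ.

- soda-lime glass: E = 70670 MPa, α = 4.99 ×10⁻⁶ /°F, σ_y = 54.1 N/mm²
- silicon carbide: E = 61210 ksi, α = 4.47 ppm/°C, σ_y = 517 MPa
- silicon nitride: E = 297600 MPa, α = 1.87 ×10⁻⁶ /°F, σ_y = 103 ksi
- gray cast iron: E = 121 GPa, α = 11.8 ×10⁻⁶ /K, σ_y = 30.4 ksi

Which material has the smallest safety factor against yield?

Per material, after unit conversion:
  soda-lime glass: E = 70.67, α = 8.98, σ_y = 54.10 → σ = 103 MPa, n = 0.523
  silicon carbide: E = 422.0, α = 4.47, σ_y = 517.0 → σ = 307 MPa, n = 1.68
  silicon nitride: E = 297.6, α = 3.37, σ_y = 710.2 → σ = 163 MPa, n = 4.35
  gray cast iron: E = 121.0, α = 11.8, σ_y = 209.6 → σ = 233 MPa, n = 0.901
The minimum is soda-lime glass at n = 0.523.

soda-lime glass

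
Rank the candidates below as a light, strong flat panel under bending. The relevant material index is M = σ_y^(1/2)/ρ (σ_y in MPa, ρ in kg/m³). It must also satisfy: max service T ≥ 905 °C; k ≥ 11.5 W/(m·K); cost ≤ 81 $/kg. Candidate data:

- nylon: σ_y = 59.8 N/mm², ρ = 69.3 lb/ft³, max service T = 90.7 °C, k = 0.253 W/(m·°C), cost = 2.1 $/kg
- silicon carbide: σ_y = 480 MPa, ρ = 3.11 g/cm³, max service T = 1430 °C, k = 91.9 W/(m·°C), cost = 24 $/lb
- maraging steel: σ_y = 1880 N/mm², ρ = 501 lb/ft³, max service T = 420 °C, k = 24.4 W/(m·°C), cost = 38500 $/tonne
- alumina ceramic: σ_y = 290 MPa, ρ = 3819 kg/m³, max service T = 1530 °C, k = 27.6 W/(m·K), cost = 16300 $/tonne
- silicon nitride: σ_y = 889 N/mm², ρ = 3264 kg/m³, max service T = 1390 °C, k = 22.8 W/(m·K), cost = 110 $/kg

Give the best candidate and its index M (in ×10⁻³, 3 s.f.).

silicon carbide, M = 7.04×10⁻³

Screen on constraints: max service T ≥ 905 °C; k ≥ 11.5 W/(m·K); cost ≤ 81 $/kg. Survivors: silicon carbide, alumina ceramic.
After converting to SI:
  silicon carbide: σ_y = 480.0 MPa, ρ = 3110 kg/m³
  alumina ceramic: σ_y = 290.0 MPa, ρ = 3819 kg/m³
  silicon carbide: M = 7.04×10⁻³
  alumina ceramic: M = 4.46×10⁻³
Silicon carbide has the largest M.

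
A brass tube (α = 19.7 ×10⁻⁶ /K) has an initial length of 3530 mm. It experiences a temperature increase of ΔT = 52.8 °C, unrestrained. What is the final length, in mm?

ΔL = α·L₀·ΔT = 19.7×10⁻⁶ × 3530 mm × 52.80 K = 3.67 mm.
L = L₀ + ΔL = 3530 + 3.67 = 3533.7 mm.

3533.7 mm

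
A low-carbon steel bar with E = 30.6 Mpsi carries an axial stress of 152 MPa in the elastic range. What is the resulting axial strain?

E = 30.6 Mpsi = 211.0 GPa = 211000 MPa.
ε = σ/E = 152 / 211000 = 7.20×10⁻⁴.

7.20×10⁻⁴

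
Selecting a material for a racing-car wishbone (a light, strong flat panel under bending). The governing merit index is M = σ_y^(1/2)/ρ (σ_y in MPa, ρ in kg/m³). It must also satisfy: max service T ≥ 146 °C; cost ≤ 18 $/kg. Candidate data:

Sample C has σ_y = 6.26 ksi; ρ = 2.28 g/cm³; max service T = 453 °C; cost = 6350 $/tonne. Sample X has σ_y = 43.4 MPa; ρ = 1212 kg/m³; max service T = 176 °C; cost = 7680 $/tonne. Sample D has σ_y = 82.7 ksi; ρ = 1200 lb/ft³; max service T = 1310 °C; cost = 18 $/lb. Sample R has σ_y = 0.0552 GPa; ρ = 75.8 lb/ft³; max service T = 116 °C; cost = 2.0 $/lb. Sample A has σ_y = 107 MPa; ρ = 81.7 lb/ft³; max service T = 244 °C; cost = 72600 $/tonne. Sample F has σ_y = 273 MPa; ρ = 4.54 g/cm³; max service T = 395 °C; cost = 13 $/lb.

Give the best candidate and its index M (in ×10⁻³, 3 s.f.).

Screen on constraints: max service T ≥ 146 °C; cost ≤ 18 $/kg. Survivors: sample C, sample X.
In SI units:
  sample C: σ_y = 43.16 MPa, ρ = 2280 kg/m³
  sample X: σ_y = 43.40 MPa, ρ = 1212 kg/m³
  sample X: M = 5.44×10⁻³
  sample C: M = 2.88×10⁻³
Sample X has the largest M.

sample X, M = 5.44×10⁻³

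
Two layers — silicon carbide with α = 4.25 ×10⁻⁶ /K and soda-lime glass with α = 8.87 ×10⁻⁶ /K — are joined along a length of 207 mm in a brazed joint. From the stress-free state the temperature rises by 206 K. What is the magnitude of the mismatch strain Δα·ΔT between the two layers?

9.52×10⁻⁴

Δα = |4.25 − 8.87|×10⁻⁶/K = 4.62×10⁻⁶/K.
Mismatch strain = Δα·ΔT = 4.62×10⁻⁶ × 206.0 = 9.52×10⁻⁴.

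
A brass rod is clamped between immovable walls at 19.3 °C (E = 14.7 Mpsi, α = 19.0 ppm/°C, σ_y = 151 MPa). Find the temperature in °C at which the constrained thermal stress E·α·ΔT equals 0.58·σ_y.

64.8 °C

E = 14.7 Mpsi = 101.4 GPa.
E·α·ΔT = 87.58 MPa ⇒ ΔT = 87.58 / (101.4×10³ × 19.0×10⁻⁶) = 45.48 K.
T = 19.3 + 45.48 = 64.78 °C.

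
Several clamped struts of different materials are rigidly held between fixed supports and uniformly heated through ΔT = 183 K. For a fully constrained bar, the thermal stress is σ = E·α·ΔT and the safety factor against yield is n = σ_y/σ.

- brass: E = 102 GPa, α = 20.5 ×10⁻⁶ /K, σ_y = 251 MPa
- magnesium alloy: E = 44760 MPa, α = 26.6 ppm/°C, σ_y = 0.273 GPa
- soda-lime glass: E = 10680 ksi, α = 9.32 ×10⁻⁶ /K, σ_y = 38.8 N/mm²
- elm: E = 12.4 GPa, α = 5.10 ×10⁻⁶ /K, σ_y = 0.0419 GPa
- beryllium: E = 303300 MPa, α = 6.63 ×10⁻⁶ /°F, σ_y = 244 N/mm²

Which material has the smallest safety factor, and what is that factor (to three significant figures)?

In consistent units (E in GPa, α in ×10⁻⁶/K, σ_y in MPa):
  brass: E = 102.0, α = 20.5, σ_y = 251.0 → σ = 383 MPa, n = 0.656
  magnesium alloy: E = 44.76, α = 26.6, σ_y = 273.0 → σ = 218 MPa, n = 1.25
  soda-lime glass: E = 73.64, α = 9.32, σ_y = 38.80 → σ = 126 MPa, n = 0.309
  elm: E = 12.40, α = 5.10, σ_y = 41.90 → σ = 11.6 MPa, n = 3.62
  beryllium: E = 303.3, α = 11.9, σ_y = 244.0 → σ = 662 MPa, n = 0.368
The minimum is soda-lime glass at n = 0.309.

soda-lime glass, n = 0.309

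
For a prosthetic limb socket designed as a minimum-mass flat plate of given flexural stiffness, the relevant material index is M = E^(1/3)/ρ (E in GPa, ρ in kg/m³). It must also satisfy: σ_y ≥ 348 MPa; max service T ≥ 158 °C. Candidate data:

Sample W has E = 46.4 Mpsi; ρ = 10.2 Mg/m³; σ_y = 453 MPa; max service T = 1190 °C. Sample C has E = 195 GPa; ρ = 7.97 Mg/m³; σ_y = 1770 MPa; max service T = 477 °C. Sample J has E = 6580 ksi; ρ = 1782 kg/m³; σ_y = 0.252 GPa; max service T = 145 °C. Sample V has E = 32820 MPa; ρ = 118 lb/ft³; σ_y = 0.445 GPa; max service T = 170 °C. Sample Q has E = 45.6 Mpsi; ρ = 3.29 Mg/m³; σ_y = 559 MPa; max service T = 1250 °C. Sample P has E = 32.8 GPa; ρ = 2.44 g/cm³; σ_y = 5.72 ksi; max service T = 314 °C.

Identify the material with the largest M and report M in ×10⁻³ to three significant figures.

Screen on constraints: σ_y ≥ 348 MPa; max service T ≥ 158 °C. Survivors: sample W, sample C, sample V, sample Q.
After converting to SI:
  sample W: E = 319.9 GPa, ρ = 10200 kg/m³
  sample C: E = 195.0 GPa, ρ = 7970 kg/m³
  sample V: E = 32.82 GPa, ρ = 1890 kg/m³
  sample Q: E = 314.4 GPa, ρ = 3290 kg/m³
  sample Q: M = 2.07×10⁻³
  sample V: M = 1.69×10⁻³
  sample C: M = 0.728×10⁻³
  sample W: M = 0.671×10⁻³
Highest index: sample Q.

sample Q, M = 2.07×10⁻³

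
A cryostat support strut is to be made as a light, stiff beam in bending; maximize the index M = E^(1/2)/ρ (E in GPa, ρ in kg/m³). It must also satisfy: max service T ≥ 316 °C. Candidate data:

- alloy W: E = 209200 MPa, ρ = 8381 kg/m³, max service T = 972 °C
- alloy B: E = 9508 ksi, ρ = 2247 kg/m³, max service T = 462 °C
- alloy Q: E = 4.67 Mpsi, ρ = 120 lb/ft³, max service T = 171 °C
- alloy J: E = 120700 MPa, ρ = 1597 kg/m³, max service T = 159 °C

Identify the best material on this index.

alloy B

Screen on constraints: max service T ≥ 316 °C. Survivors: alloy W, alloy B.
After converting to SI:
  alloy W: E = 209.2 GPa, ρ = 8381 kg/m³
  alloy B: E = 65.56 GPa, ρ = 2247 kg/m³
  alloy B: M = 3.60×10⁻³
  alloy W: M = 1.73×10⁻³
Alloy B has the largest M.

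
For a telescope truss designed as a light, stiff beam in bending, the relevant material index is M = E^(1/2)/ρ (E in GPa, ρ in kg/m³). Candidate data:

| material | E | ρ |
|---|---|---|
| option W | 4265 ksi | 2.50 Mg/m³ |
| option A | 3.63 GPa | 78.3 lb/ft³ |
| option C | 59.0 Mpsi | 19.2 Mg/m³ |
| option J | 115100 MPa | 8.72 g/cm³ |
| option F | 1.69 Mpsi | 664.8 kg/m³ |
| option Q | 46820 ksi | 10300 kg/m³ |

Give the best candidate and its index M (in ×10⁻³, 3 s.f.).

In SI units:
  option W: E = 29.41 GPa, ρ = 2500 kg/m³
  option A: E = 3.630 GPa, ρ = 1254 kg/m³
  option C: E = 406.8 GPa, ρ = 19200 kg/m³
  option J: E = 115.1 GPa, ρ = 8720 kg/m³
  option F: E = 11.65 GPa, ρ = 664.8 kg/m³
  option Q: E = 322.8 GPa, ρ = 10300 kg/m³
  option F: M = 5.13×10⁻³
  option W: M = 2.17×10⁻³
  option Q: M = 1.74×10⁻³
  option A: M = 1.52×10⁻³
  option J: M = 1.23×10⁻³
  option C: M = 1.05×10⁻³
Option F has the largest M.

option F, M = 5.13×10⁻³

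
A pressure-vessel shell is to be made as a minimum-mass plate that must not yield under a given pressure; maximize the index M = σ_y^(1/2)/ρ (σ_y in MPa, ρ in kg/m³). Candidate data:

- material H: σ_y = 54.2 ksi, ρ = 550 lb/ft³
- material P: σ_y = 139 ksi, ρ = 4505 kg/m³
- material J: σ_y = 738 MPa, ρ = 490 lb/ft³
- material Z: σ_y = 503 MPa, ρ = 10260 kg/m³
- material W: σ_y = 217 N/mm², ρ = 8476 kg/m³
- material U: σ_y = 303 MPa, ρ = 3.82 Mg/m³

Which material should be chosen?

material P

Putting every candidate on a common basis:
  material H: σ_y = 373.7 MPa, ρ = 8810 kg/m³
  material P: σ_y = 958.4 MPa, ρ = 4505 kg/m³
  material J: σ_y = 738.0 MPa, ρ = 7849 kg/m³
  material Z: σ_y = 503.0 MPa, ρ = 10260 kg/m³
  material W: σ_y = 217.0 MPa, ρ = 8476 kg/m³
  material U: σ_y = 303.0 MPa, ρ = 3820 kg/m³
  material P: M = 6.87×10⁻³
  material U: M = 4.56×10⁻³
  material J: M = 3.46×10⁻³
  material H: M = 2.19×10⁻³
  material Z: M = 2.19×10⁻³
  material W: M = 1.74×10⁻³
Material P ranks first.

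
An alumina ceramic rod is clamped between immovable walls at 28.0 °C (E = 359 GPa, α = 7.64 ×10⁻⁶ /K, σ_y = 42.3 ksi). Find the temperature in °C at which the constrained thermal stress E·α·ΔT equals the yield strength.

σ_y = 42.3 ksi = 291.6 MPa.
E·α·ΔT = 291.6 MPa ⇒ ΔT = 291.6 / (359.0×10³ × 7.64×10⁻⁶) = 106.3 K.
T = 28.0 + 106.3 = 134.3 °C.

134 °C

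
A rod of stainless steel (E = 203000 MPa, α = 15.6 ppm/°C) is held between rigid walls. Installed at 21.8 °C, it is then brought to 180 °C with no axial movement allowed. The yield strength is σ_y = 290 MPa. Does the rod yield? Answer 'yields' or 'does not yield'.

yields

E = 203000 MPa = 203.0 GPa.
ΔT = 158.2 K. Constrained thermal stress σ = E·α·ΔT = 203.0×10³ MPa × 15.6×10⁻⁶ × 158.2 = 501 MPa (compressive).
Compare to σ_y = 290 MPa: σ ≥ σ_y, so it yields.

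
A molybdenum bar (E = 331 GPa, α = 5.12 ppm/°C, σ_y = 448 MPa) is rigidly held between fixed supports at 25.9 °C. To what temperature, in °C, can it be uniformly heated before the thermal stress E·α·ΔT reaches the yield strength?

290 °C

E·α·ΔT = 448.0 MPa ⇒ ΔT = 448.0 / (331.0×10³ × 5.12×10⁻⁶) = 264.4 K.
T = 25.9 + 264.4 = 290.3 °C.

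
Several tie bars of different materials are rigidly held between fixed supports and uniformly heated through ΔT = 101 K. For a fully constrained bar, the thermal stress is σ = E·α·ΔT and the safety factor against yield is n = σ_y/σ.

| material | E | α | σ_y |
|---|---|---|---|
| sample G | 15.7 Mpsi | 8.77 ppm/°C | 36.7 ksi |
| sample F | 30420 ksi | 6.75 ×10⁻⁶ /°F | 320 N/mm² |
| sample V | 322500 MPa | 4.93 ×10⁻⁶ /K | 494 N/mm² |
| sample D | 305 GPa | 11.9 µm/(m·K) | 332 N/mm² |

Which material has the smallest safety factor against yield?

Per material, after unit conversion:
  sample G: E = 108.2, α = 8.77, σ_y = 253.0 → σ = 95.9 MPa, n = 2.64
  sample F: E = 209.7, α = 12.1, σ_y = 320.0 → σ = 257 MPa, n = 1.24
  sample V: E = 322.5, α = 4.93, σ_y = 494.0 → σ = 161 MPa, n = 3.08
  sample D: E = 305.0, α = 11.9, σ_y = 332.0 → σ = 367 MPa, n = 0.906
Sample D has the lowest safety factor, n = 0.906.

sample D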